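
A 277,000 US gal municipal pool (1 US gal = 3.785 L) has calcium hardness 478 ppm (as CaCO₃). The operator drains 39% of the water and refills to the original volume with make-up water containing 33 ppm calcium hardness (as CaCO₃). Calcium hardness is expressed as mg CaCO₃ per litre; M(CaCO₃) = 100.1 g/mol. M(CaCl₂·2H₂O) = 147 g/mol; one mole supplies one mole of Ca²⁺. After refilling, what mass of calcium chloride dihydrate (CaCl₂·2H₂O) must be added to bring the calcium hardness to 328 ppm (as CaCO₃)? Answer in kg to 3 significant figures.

36.3 kg

Volume: 277,000 US gal × 3.785 L/gal = 1,048,445 L.
After draining 39% and refilling: 478 × 0.61 + 33 × 0.39 = 304.45 ppm.
Deficit to target: 328 − 304.45 = 23.55 mg/L.
As CaCO₃: 23.55 mg/L × 1,048,445 L = 24,690 g; ÷ 100.1 = 246.7 mol Ca²⁺.
Mass: 246.7 × 147 = 36,260 g.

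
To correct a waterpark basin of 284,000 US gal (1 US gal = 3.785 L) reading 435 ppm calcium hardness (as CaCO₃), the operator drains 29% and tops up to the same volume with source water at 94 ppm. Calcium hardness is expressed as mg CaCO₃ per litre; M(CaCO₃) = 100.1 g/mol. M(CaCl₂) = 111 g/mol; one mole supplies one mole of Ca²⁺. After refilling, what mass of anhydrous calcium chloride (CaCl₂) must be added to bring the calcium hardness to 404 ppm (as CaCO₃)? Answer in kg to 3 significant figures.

Volume: 284,000 US gal × 3.785 L/gal = 1,074,940 L.
After draining 29% and refilling: 435 × 0.71 + 94 × 0.29 = 336.11 ppm.
Deficit to target: 404 − 336.11 = 67.89 mg/L.
As CaCO₃: 67.89 mg/L × 1,074,940 L = 72,980 g; ÷ 100.1 = 729 mol Ca²⁺.
Mass: 729 × 111 = 80,920 g.

80.9 kg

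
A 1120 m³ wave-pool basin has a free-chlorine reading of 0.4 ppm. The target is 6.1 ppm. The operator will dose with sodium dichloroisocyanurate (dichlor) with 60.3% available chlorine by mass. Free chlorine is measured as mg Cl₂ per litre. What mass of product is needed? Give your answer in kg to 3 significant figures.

10.6 kg

Volume: 1120 m³ = 1,120,000 L.
Chlorine deficit: 6.1 − 0.4 = 5.7 ppm = 5.7 mg/L as Cl₂.
Cl₂ equivalent needed: 5.7 mg/L × 1,120,000 L = 6,384,000 mg = 6384 g.
Product at 60.3% available chlorine: 6384 / 0.603 = 10,590 g.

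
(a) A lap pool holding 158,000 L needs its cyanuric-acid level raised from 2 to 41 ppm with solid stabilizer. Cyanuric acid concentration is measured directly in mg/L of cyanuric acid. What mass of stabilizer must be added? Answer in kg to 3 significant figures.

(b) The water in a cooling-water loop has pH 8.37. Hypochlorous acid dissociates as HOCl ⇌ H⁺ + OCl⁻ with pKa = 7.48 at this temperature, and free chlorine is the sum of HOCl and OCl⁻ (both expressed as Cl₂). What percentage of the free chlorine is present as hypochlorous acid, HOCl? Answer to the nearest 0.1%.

(a) CYA to add: (41 − 2) = 39 mg/L × 158,000 L = 6162 g cyanuric acid.

(b) [OCl⁻]/[HOCl] = 10^(pH − pKa) = 10^(8.37 − 7.48) = 10^0.89 = 7.762.
(b) Fraction as HOCl = 1 / (1 + 7.762) = 0.1141.

(a) 6.16 kg; (b) 11.4%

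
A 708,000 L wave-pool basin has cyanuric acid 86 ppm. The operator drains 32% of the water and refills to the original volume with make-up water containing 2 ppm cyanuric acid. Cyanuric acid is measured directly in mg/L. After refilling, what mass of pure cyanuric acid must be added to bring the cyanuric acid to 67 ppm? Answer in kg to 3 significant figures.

5.58 kg

After draining 32% and refilling: 86 × 0.68 + 2 × 0.32 = 59.12 ppm.
Deficit to target: 67 − 59.12 = 7.88 mg/L.
Mass: 7.88 mg/L × 708,000 L = 5579 g cyanuric acid.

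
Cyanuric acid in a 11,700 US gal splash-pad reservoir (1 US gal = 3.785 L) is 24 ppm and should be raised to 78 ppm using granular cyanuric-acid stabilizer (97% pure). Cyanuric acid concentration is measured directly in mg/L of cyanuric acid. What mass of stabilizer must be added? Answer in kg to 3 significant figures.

2.47 kg

Volume: 11,700 US gal × 3.785 L/gal = 44,284 L.
CYA to add: (78 − 24) = 54 mg/L × 44,284 L = 2391 g cyanuric acid.
At 97% purity: 2391 / 0.97 = 2465 g product.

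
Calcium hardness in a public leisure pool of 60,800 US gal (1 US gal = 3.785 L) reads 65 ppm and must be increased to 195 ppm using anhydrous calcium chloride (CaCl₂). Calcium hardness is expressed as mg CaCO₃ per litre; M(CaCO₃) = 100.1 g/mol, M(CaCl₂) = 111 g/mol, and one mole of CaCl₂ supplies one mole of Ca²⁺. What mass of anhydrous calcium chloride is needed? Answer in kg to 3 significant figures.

Volume: 60,800 US gal × 3.785 L/gal = 230,128 L.
Hardness to add: (195 − 65) = 130 mg/L as CaCO₃ × 230,128 L = 29,920 g as CaCO₃.
Moles of Ca²⁺ (1 mol Ca²⁺ ≡ 1 mol CaCO₃): 29,920 / 100.1 g/mol = 298.9 mol.
Mass of CaCl₂: 298.9 × 111 = 33,170 g.

33.2 kg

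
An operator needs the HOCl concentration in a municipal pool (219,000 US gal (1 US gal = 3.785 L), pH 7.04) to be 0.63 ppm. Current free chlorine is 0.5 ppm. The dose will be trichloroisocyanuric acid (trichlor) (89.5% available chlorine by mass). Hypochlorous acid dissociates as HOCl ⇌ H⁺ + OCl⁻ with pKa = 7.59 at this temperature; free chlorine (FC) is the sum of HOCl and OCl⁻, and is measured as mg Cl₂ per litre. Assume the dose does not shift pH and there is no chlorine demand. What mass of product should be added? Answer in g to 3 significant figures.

285 g

Volume: 219,000 US gal × 3.785 L/gal = 828,915 L.
[OCl⁻]/[HOCl] = 10^(pH − pKa) = 10^(7.04 − 7.59) = 0.2818; fraction as HOCl = 1/(1 + 0.2818) = 0.7801.
Free chlorine required for 0.63 ppm HOCl: 0.63 / 0.7801 = 0.8076 ppm.
FC to add: 0.8076 − 0.5 = 0.3076 mg/L as Cl₂.
Cl₂ equivalent: 0.3076 mg/L × 828,915 L = 254.9 g.
Product at 89.5% available Cl: 254.9 / 0.895 = 284.8 g.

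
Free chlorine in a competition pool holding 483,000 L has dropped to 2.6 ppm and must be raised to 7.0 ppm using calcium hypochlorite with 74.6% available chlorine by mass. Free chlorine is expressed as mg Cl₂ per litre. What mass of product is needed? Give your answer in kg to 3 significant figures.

2.85 kg

Chlorine deficit: 7.0 − 2.6 = 4.4 ppm = 4.4 mg/L as Cl₂.
Cl₂ equivalent needed: 4.4 mg/L × 483,000 L = 2,125,000 mg = 2125 g.
Product at 74.6% available chlorine: 2125 / 0.746 = 2849 g.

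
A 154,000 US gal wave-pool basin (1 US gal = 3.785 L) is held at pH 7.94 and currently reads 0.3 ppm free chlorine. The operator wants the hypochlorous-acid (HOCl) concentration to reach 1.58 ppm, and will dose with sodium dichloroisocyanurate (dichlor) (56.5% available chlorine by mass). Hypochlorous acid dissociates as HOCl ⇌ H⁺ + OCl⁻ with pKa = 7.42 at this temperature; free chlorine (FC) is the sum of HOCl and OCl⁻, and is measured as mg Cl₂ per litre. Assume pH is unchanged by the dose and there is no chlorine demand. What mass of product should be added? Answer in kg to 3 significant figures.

6.72 kg

Volume: 154,000 US gal × 3.785 L/gal = 582,890 L.
[OCl⁻]/[HOCl] = 10^(pH − pKa) = 10^(7.94 − 7.42) = 3.311; fraction as HOCl = 1/(1 + 3.311) = 0.2319.
Free chlorine required for 1.58 ppm HOCl: 1.58 / 0.2319 = 6.812 ppm.
FC to add: 6.812 − 0.3 = 6.512 mg/L as Cl₂.
Cl₂ equivalent: 6.512 mg/L × 582,890 L = 3796 g.
Product at 56.5% available Cl: 3796 / 0.565 = 6718 g.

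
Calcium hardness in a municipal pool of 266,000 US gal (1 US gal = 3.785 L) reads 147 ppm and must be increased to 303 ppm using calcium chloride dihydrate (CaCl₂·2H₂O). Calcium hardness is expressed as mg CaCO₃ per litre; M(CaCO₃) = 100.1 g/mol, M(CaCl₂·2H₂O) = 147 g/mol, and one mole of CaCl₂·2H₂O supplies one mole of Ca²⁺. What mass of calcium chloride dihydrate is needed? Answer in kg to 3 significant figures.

231 kg

Volume: 266,000 US gal × 3.785 L/gal = 1,006,810 L.
Hardness to add: (303 − 147) = 156 mg/L as CaCO₃ × 1,006,810 L = 157,100 g as CaCO₃.
Moles of Ca²⁺ (1 mol Ca²⁺ ≡ 1 mol CaCO₃): 157,100 / 100.1 g/mol = 1569 mol.
Mass of CaCl₂·2H₂O: 1569 × 147 = 230,700 g.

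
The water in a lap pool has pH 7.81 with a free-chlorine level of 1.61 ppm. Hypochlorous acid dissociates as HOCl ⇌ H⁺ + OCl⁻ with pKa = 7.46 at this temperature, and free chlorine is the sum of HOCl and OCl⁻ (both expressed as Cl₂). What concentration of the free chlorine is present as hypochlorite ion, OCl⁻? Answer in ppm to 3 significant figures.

[OCl⁻]/[HOCl] = 10^(pH − pKa) = 10^(7.81 − 7.46) = 10^0.35 = 2.239.
Fraction as HOCl = 1 / (1 + 2.239) = 0.3088.
OCl⁻ = (1 − 0.3088) × 1.61 ppm = 1.113 ppm.

1.11 ppm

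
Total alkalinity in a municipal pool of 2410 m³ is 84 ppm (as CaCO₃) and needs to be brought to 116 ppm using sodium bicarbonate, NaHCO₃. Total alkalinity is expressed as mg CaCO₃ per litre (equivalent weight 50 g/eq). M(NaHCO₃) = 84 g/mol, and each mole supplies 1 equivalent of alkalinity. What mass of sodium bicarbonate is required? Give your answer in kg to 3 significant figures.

Volume: 2410 m³ = 2,410,000 L.
Alkalinity to add: (116 − 84) = 32 mg/L as CaCO₃ × 2,410,000 L = 77,120 g as CaCO₃.
Equivalents: 77,120 g ÷ 50 g/eq = 1542 eq.
NaHCO₃ supplies 1 eq per mole → 1542 mol.
Mass: 1542 mol × 84 g/mol = 129,600 g.

130 kg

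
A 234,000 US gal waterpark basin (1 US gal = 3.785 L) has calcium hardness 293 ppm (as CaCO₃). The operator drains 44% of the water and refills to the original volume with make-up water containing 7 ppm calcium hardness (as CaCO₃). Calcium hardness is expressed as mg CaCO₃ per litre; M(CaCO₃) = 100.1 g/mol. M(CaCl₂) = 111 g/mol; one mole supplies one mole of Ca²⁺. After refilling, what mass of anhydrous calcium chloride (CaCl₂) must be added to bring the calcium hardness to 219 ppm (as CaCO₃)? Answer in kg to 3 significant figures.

Volume: 234,000 US gal × 3.785 L/gal = 885,690 L.
After draining 44% and refilling: 293 × 0.56 + 7 × 0.44 = 167.16 ppm.
Deficit to target: 219 − 167.16 = 51.84 mg/L.
As CaCO₃: 51.84 mg/L × 885,690 L = 45,910 g; ÷ 100.1 = 458.7 mol Ca²⁺.
Mass: 458.7 × 111 = 50,910 g.

50.9 kg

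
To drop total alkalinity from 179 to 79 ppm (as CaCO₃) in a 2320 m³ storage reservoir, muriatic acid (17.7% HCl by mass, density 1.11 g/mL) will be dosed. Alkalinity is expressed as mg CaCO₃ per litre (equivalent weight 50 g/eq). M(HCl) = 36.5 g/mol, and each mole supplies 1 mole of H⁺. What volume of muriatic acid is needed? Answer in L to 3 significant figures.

862 L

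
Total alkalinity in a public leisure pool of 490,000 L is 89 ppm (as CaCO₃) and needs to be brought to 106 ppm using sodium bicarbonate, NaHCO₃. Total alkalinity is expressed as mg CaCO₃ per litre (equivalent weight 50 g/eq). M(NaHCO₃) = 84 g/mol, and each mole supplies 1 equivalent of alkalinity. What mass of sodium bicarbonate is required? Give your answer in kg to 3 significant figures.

14.0 kg

Alkalinity to add: (106 − 89) = 17 mg/L as CaCO₃ × 490,000 L = 8330 g as CaCO₃.
Equivalents: 8330 g ÷ 50 g/eq = 166.6 eq.
NaHCO₃ supplies 1 eq per mole → 166.6 mol.
Mass: 166.6 mol × 84 g/mol = 13,990 g.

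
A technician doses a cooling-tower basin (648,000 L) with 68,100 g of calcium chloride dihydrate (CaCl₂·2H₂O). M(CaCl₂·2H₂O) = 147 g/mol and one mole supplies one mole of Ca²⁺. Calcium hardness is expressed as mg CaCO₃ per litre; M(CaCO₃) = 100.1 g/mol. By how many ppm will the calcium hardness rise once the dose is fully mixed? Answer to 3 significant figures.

Moles of Ca²⁺: 68,100 g ÷ 147 g/mol = 463.3 mol.
As CaCO₃: 463.3 mol × 100.1 g/mol = 46,370 g.
Rise: 46,370 g / 648,000 L × 1000 = 71.56 mg/L.

71.6 ppm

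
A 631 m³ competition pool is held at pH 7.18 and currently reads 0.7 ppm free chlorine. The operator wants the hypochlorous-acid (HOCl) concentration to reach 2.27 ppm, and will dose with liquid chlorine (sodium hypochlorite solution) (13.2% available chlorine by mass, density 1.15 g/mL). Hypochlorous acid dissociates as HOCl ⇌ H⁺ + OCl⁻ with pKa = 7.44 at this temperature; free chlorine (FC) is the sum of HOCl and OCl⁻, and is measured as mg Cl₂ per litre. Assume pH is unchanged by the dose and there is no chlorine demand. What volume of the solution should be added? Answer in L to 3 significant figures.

11.7 L

Volume: 631 m³ = 631,000 L.
[OCl⁻]/[HOCl] = 10^(pH − pKa) = 10^(7.18 − 7.44) = 0.5495; fraction as HOCl = 1/(1 + 0.5495) = 0.6454.
Free chlorine required for 2.27 ppm HOCl: 2.27 / 0.6454 = 3.517 ppm.
FC to add: 3.517 − 0.7 = 2.817 mg/L as Cl₂.
Cl₂ equivalent: 2.817 mg/L × 631,000 L = 1778 g.
Product at 13.2% available Cl: 1778 / 0.132 = 13,470 g.
Volume: 13,470 g ÷ 1.15 g/mL = 11,710 mL.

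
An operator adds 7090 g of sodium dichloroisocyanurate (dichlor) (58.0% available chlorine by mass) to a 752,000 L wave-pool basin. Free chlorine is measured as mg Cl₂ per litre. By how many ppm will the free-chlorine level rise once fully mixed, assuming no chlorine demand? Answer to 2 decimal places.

5.47 ppm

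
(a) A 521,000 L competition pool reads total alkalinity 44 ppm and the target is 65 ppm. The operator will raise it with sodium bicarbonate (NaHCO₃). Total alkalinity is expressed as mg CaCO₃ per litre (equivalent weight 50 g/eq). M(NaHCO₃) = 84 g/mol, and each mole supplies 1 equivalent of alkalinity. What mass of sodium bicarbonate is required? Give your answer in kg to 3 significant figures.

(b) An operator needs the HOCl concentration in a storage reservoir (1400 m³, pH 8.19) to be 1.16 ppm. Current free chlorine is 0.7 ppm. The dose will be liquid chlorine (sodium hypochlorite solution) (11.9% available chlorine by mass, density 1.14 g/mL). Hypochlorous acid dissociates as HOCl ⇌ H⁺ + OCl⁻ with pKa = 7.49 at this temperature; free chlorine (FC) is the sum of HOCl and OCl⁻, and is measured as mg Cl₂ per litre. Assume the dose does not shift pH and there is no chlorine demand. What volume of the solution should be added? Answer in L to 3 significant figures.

(a) 18.4 kg; (b) 64.7 L

(a) Alkalinity to add: (65 − 44) = 21 mg/L as CaCO₃ × 521,000 L = 10,940 g as CaCO₃.
(a) Equivalents: 10,940 g ÷ 50 g/eq = 218.8 eq.
(a) NaHCO₃ supplies 1 eq per mole → 218.8 mol.
(a) Mass: 218.8 mol × 84 g/mol = 18,380 g.

(b) Volume: 1400 m³ = 1,400,000 L.
(b) [OCl⁻]/[HOCl] = 10^(pH − pKa) = 10^(8.19 − 7.49) = 5.012; fraction as HOCl = 1/(1 + 5.012) = 0.1663.
(b) Free chlorine required for 1.16 ppm HOCl: 1.16 / 0.1663 = 6.974 ppm.
(b) FC to add: 6.974 − 0.7 = 6.274 mg/L as Cl₂.
(b) Cl₂ equivalent: 6.274 mg/L × 1,400,000 L = 8783 g.
(b) Product at 11.9% available Cl: 8783 / 0.119 = 73,810 g.
(b) Volume: 73,810 g ÷ 1.14 g/mL = 64,740 mL.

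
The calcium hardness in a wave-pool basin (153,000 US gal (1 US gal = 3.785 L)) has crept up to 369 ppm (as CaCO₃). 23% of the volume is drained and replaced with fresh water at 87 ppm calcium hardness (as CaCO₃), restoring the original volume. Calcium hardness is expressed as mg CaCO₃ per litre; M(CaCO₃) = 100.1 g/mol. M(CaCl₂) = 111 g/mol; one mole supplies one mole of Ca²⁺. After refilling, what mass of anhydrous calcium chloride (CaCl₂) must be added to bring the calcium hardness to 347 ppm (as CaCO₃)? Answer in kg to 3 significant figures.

Volume: 153,000 US gal × 3.785 L/gal = 579,105 L.
After draining 23% and refilling: 369 × 0.77 + 87 × 0.23 = 304.14 ppm.
Deficit to target: 347 − 304.14 = 42.86 mg/L.
As CaCO₃: 42.86 mg/L × 579,105 L = 24,820 g; ÷ 100.1 = 248 mol Ca²⁺.
Mass: 248 × 111 = 27,520 g.

27.5 kg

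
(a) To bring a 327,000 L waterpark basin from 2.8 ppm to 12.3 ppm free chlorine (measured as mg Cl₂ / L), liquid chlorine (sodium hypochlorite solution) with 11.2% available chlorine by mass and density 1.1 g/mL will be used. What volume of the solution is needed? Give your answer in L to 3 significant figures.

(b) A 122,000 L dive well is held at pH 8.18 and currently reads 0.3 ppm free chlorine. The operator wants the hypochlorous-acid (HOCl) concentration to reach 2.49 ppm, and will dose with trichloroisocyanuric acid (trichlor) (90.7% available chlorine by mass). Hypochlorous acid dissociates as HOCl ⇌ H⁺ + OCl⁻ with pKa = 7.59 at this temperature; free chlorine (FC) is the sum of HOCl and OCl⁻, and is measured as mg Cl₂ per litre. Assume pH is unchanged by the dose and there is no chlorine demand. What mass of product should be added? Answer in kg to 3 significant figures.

(a) 25.2 L; (b) 1.60 kg

(a) Chlorine deficit: 12.3 − 2.8 = 9.5 ppm = 9.5 mg/L as Cl₂.
(a) Cl₂ equivalent needed: 9.5 mg/L × 327,000 L = 3,106,000 mg = 3106 g.
(a) Product at 11.2% available chlorine: 3106 / 0.112 = 27,740 g.
(a) Volume at density 1.1 g/mL: 27,740 g ÷ 1.1 g/mL = 25,220 mL.

(b) [OCl⁻]/[HOCl] = 10^(pH − pKa) = 10^(8.18 − 7.59) = 3.89; fraction as HOCl = 1/(1 + 3.89) = 0.2045.
(b) Free chlorine required for 2.49 ppm HOCl: 2.49 / 0.2045 = 12.18 ppm.
(b) FC to add: 12.18 − 0.3 = 11.88 mg/L as Cl₂.
(b) Cl₂ equivalent: 11.88 mg/L × 122,000 L = 1449 g.
(b) Product at 90.7% available Cl: 1449 / 0.907 = 1598 g.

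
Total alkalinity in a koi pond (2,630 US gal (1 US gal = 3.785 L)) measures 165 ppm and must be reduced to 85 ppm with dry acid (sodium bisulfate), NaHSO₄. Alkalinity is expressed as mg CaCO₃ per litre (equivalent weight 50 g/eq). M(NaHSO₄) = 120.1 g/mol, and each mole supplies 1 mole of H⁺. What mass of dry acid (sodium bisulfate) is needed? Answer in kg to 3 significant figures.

Volume: 2,630 US gal × 3.785 L/gal = 9,955 L.
Alkalinity to neutralize: (165 − 85) = 80 mg/L as CaCO₃ × 9,955 L = 796.4 g as CaCO₃.
Equivalents of H⁺ required: 796.4 ÷ 50 g/eq = 15.93 eq = 15.93 mol NaHSO₄.
Mass of NaHSO₄: 15.93 × 120.1 = 1913 g.

1.91 kg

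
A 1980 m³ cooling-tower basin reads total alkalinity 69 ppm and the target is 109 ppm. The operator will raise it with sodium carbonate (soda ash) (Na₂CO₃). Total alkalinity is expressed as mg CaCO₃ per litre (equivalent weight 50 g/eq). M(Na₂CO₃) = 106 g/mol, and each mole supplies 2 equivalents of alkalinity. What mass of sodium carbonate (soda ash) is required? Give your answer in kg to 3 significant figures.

84.0 kg

Volume: 1980 m³ = 1,980,000 L.
Alkalinity to add: (109 − 69) = 40 mg/L as CaCO₃ × 1,980,000 L = 79,200 g as CaCO₃.
Equivalents: 79,200 g ÷ 50 g/eq = 1584 eq.
Each mole of Na₂CO₃ supplies 2 eq, so 1584 / 2 = 792 mol.
Mass: 792 mol × 106 g/mol = 83,950 g.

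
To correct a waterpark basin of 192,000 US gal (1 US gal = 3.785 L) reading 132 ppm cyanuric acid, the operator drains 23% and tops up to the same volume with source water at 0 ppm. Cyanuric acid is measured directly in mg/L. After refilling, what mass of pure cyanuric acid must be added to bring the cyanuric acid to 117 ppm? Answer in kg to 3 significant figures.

Volume: 192,000 US gal × 3.785 L/gal = 726,720 L.
After draining 23% and refilling: 132 × 0.77 + 0 × 0.23 = 101.64 ppm.
Deficit to target: 117 − 101.64 = 15.36 mg/L.
Mass: 15.36 mg/L × 726,720 L = 11,160 g cyanuric acid.

11.2 kg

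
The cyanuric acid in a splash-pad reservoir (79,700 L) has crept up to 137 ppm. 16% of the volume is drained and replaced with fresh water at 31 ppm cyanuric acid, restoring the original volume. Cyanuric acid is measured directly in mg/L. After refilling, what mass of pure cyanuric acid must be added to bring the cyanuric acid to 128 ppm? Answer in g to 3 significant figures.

After draining 16% and refilling: 137 × 0.84 + 31 × 0.16 = 120.04 ppm.
Deficit to target: 128 − 120.04 = 7.96 mg/L.
Mass: 7.96 mg/L × 79,700 L = 634.4 g cyanuric acid.

634 g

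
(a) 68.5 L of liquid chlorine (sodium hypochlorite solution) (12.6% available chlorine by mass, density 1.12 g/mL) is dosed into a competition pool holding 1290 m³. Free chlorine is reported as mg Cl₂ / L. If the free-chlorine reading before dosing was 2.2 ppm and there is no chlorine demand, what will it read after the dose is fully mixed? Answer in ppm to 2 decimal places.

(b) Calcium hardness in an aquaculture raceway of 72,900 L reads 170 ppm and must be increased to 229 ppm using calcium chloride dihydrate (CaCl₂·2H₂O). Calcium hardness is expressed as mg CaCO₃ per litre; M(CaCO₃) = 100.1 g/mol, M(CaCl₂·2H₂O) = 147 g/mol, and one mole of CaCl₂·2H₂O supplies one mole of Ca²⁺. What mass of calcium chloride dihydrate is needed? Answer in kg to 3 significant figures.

(a) Volume: 1290 m³ = 1,290,000 L.
(a) Mass of solution: 68.5 L × 1000 mL/L × 1.12 g/mL = 76,720 g.
(a) Available chlorine delivered: 76,720 g × 0.126 = 9667 g as Cl₂.
(a) Concentration rise: 9667 g / 1,290,000 L = 7.494 mg/L = 7.49 ppm.
(a) Final FC: 2.2 + 7.49 = 9.69 ppm.

(b) Hardness to add: (229 − 170) = 59 mg/L as CaCO₃ × 72,900 L = 4301 g as CaCO₃.
(b) Moles of Ca²⁺ (1 mol Ca²⁺ ≡ 1 mol CaCO₃): 4301 / 100.1 g/mol = 42.97 mol.
(b) Mass of CaCl₂·2H₂O: 42.97 × 147 = 6316 g.

(a) 9.69 ppm; (b) 6.32 kg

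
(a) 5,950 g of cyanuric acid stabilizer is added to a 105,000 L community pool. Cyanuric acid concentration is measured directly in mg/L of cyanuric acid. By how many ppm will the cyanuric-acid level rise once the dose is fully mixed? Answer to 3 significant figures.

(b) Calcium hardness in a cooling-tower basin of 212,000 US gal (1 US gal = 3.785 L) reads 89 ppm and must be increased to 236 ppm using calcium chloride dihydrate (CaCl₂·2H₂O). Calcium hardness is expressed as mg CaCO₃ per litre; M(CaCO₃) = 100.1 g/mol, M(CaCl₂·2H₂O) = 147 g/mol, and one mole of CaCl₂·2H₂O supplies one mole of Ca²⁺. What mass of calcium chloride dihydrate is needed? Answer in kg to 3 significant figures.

(a) 56.7 ppm; (b) 173 kg

(a) Rise: 5,950 g / 105,000 L × 1000 = 56.67 mg/L.

(b) Volume: 212,000 US gal × 3.785 L/gal = 802,420 L.
(b) Hardness to add: (236 − 89) = 147 mg/L as CaCO₃ × 802,420 L = 118,000 g as CaCO₃.
(b) Moles of Ca²⁺ (1 mol Ca²⁺ ≡ 1 mol CaCO₃): 118,000 / 100.1 g/mol = 1178 mol.
(b) Mass of CaCl₂·2H₂O: 1178 × 147 = 173,200 g.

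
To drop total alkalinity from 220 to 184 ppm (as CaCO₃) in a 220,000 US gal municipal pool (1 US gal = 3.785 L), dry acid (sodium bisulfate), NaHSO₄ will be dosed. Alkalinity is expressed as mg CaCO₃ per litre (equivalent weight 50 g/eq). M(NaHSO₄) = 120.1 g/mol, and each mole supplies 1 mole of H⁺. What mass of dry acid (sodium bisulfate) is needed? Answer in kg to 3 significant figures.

72.0 kg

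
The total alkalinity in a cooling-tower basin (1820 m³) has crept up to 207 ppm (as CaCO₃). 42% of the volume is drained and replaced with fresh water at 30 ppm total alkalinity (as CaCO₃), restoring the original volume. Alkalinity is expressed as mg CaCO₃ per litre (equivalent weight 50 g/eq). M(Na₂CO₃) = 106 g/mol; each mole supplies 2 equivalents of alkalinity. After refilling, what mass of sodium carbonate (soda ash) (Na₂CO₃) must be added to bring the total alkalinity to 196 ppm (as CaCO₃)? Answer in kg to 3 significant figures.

122 kg

Volume: 1820 m³ = 1,820,000 L.
After draining 42% and refilling: 207 × 0.58 + 30 × 0.42 = 132.66 ppm.
Deficit to target: 196 − 132.66 = 63.34 mg/L.
As CaCO₃: 63.34 mg/L × 1,820,000 L = 115,300 g; ÷ 50 g/eq ÷ 2 = 1153 mol Na₂CO₃.
Mass: 1153 × 106 = 122,200 g.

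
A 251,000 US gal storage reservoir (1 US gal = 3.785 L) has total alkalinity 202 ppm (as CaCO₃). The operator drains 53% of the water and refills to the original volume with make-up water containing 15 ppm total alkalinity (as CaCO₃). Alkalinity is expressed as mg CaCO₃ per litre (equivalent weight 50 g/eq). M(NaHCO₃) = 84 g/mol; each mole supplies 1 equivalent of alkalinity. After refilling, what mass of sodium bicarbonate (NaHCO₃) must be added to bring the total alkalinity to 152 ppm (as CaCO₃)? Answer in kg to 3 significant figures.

78.4 kg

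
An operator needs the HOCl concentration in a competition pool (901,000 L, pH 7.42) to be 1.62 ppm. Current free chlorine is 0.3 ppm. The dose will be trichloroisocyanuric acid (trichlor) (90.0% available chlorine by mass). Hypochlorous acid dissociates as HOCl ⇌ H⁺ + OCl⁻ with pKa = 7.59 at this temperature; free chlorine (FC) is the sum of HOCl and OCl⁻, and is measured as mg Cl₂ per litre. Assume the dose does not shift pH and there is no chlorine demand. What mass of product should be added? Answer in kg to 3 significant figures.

2.42 kg

[OCl⁻]/[HOCl] = 10^(pH − pKa) = 10^(7.42 − 7.59) = 0.6761; fraction as HOCl = 1/(1 + 0.6761) = 0.5966.
Free chlorine required for 1.62 ppm HOCl: 1.62 / 0.5966 = 2.715 ppm.
FC to add: 2.715 − 0.3 = 2.415 mg/L as Cl₂.
Cl₂ equivalent: 2.415 mg/L × 901,000 L = 2176 g.
Product at 90.0% available Cl: 2176 / 0.9 = 2418 g.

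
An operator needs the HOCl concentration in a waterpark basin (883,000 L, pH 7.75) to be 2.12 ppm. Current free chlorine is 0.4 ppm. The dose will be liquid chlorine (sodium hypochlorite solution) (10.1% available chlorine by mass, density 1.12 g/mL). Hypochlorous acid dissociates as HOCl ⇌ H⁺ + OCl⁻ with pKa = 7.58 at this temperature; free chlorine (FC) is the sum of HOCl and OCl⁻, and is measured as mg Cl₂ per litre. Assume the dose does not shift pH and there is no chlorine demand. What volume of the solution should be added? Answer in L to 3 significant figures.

[OCl⁻]/[HOCl] = 10^(pH − pKa) = 10^(7.75 − 7.58) = 1.479; fraction as HOCl = 1/(1 + 1.479) = 0.4034.
Free chlorine required for 2.12 ppm HOCl: 2.12 / 0.4034 = 5.256 ppm.
FC to add: 5.256 − 0.4 = 4.856 mg/L as Cl₂.
Cl₂ equivalent: 4.856 mg/L × 883,000 L = 4288 g.
Product at 10.1% available Cl: 4288 / 0.101 = 42,450 g.
Volume: 42,450 g ÷ 1.12 g/mL = 37,900 mL.

37.9 L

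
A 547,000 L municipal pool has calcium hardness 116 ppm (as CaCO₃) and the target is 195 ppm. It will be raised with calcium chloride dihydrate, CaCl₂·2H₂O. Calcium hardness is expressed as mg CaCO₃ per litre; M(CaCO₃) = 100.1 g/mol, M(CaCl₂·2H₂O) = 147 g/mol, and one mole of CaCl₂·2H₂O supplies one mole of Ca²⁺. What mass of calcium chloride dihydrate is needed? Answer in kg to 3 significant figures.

63.5 kg

Hardness to add: (195 − 116) = 79 mg/L as CaCO₃ × 547,000 L = 43,210 g as CaCO₃.
Moles of Ca²⁺ (1 mol Ca²⁺ ≡ 1 mol CaCO₃): 43,210 / 100.1 g/mol = 431.7 mol.
Mass of CaCl₂·2H₂O: 431.7 × 147 = 63,460 g.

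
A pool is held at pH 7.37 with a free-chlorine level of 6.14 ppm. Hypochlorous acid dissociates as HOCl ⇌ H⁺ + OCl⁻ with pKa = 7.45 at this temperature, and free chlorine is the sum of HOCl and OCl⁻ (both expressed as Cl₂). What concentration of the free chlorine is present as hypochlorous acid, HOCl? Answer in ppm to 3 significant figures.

3.35 ppm

[OCl⁻]/[HOCl] = 10^(pH − pKa) = 10^(7.37 − 7.45) = 10^-0.08 = 0.8318.
Fraction as HOCl = 1 / (1 + 0.8318) = 0.5459.
HOCl = 0.5459 × 6.14 ppm = 3.352 ppm.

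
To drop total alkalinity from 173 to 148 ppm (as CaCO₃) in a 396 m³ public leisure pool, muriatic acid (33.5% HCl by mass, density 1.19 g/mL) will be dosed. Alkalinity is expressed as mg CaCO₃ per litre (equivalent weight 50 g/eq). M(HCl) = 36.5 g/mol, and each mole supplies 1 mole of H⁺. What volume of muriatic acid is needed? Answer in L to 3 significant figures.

18.1 L

Volume: 396 m³ = 396,000 L.
Alkalinity to neutralize: (173 − 148) = 25 mg/L as CaCO₃ × 396,000 L = 9900 g as CaCO₃.
Equivalents of H⁺ required: 9900 ÷ 50 g/eq = 198 eq = 198 mol HCl.
Mass of HCl: 198 × 36.5 = 7227 g.
Mass of 33.5% solution: 7227 / 0.335 = 21,570 g.
Volume: 21,570 g ÷ 1.19 g/mL = 18,130 mL.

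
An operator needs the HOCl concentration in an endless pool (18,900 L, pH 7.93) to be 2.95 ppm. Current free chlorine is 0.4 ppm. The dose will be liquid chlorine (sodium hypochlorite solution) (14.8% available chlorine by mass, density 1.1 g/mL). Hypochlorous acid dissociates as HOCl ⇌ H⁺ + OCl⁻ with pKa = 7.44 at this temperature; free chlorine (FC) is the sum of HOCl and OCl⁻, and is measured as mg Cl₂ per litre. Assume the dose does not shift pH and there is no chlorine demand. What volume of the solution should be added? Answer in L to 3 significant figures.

[OCl⁻]/[HOCl] = 10^(pH − pKa) = 10^(7.93 − 7.44) = 3.09; fraction as HOCl = 1/(1 + 3.09) = 0.2445.
Free chlorine required for 2.95 ppm HOCl: 2.95 / 0.2445 = 12.07 ppm.
FC to add: 12.07 − 0.4 = 11.67 mg/L as Cl₂.
Cl₂ equivalent: 11.67 mg/L × 18,900 L = 220.5 g.
Product at 14.8% available Cl: 220.5 / 0.148 = 1490 g.
Volume: 1490 g ÷ 1.1 g/mL = 1354 mL.

1.35 L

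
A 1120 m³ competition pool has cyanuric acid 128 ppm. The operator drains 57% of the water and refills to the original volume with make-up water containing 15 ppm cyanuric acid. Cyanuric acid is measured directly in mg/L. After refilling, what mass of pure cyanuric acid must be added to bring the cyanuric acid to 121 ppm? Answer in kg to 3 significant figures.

64.3 kg

Volume: 1120 m³ = 1,120,000 L.
After draining 57% and refilling: 128 × 0.43 + 15 × 0.57 = 63.59 ppm.
Deficit to target: 121 − 63.59 = 57.41 mg/L.
Mass: 57.41 mg/L × 1,120,000 L = 64,300 g cyanuric acid.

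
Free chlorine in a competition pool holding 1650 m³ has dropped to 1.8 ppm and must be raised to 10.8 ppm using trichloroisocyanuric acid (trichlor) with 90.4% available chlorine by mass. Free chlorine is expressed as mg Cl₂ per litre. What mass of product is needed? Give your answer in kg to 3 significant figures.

16.4 kg

Volume: 1650 m³ = 1,650,000 L.
Chlorine deficit: 10.8 − 1.8 = 9 ppm = 9 mg/L as Cl₂.
Cl₂ equivalent needed: 9 mg/L × 1,650,000 L = 14,850,000 mg = 14,850 g.
Product at 90.4% available chlorine: 14,850 / 0.904 = 16,430 g.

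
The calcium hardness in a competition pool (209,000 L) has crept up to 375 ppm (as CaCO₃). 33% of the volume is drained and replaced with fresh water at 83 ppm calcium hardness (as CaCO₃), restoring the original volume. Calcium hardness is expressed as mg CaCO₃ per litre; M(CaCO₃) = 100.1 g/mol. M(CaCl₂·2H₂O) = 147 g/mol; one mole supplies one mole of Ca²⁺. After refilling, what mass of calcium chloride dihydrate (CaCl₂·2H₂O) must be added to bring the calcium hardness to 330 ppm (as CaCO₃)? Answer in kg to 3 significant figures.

15.8 kg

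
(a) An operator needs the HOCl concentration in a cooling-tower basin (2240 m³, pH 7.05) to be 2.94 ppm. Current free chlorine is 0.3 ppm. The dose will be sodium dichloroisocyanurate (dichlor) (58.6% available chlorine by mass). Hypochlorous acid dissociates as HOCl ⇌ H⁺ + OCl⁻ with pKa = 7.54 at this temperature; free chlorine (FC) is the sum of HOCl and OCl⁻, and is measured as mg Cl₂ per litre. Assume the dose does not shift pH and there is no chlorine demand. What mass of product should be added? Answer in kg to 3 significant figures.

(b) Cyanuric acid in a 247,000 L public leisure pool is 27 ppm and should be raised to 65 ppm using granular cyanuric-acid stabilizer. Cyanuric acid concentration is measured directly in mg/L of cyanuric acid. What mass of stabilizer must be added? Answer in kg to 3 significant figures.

(a) 13.7 kg; (b) 9.39 kg

(a) Volume: 2240 m³ = 2,240,000 L.
(a) [OCl⁻]/[HOCl] = 10^(pH − pKa) = 10^(7.05 − 7.54) = 0.3236; fraction as HOCl = 1/(1 + 0.3236) = 0.7555.
(a) Free chlorine required for 2.94 ppm HOCl: 2.94 / 0.7555 = 3.891 ppm.
(a) FC to add: 3.891 − 0.3 = 3.591 mg/L as Cl₂.
(a) Cl₂ equivalent: 3.591 mg/L × 2,240,000 L = 8045 g.
(a) Product at 58.6% available Cl: 8045 / 0.586 = 13,730 g.

(b) CYA to add: (65 − 27) = 38 mg/L × 247,000 L = 9386 g cyanuric acid.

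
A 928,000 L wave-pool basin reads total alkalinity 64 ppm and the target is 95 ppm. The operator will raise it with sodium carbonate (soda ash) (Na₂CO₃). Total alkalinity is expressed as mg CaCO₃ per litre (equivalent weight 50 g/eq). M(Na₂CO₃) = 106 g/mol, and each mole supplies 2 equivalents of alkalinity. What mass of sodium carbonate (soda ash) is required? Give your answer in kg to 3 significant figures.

Alkalinity to add: (95 − 64) = 31 mg/L as CaCO₃ × 928,000 L = 28,770 g as CaCO₃.
Equivalents: 28,770 g ÷ 50 g/eq = 575.4 eq.
Each mole of Na₂CO₃ supplies 2 eq, so 575.4 / 2 = 287.7 mol.
Mass: 287.7 mol × 106 g/mol = 30,490 g.

30.5 kg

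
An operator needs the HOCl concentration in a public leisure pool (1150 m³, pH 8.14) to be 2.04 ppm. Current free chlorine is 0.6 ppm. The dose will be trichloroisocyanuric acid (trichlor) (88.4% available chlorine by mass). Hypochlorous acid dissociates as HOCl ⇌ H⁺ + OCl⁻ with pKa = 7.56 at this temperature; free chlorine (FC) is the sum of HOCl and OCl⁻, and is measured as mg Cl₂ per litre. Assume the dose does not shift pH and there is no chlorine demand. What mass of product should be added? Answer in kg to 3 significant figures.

12.0 kg

Volume: 1150 m³ = 1,150,000 L.
[OCl⁻]/[HOCl] = 10^(pH − pKa) = 10^(8.14 − 7.56) = 3.802; fraction as HOCl = 1/(1 + 3.802) = 0.2083.
Free chlorine required for 2.04 ppm HOCl: 2.04 / 0.2083 = 9.796 ppm.
FC to add: 9.796 − 0.6 = 9.196 mg/L as Cl₂.
Cl₂ equivalent: 9.196 mg/L × 1,150,000 L = 10,580 g.
Product at 88.4% available Cl: 10,580 / 0.884 = 11,960 g.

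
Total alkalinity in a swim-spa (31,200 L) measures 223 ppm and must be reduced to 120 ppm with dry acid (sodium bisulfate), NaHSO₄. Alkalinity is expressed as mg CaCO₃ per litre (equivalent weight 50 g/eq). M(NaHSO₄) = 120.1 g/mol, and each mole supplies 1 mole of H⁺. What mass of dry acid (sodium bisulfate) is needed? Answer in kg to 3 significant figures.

7.72 kg

Alkalinity to neutralize: (223 − 120) = 103 mg/L as CaCO₃ × 31,200 L = 3214 g as CaCO₃.
Equivalents of H⁺ required: 3214 ÷ 50 g/eq = 64.27 eq = 64.27 mol NaHSO₄.
Mass of NaHSO₄: 64.27 × 120.1 = 7719 g.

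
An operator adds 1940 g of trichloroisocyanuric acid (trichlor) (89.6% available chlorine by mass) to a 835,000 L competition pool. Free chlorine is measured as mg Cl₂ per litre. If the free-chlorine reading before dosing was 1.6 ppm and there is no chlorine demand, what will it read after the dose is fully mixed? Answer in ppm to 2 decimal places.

3.68 ppm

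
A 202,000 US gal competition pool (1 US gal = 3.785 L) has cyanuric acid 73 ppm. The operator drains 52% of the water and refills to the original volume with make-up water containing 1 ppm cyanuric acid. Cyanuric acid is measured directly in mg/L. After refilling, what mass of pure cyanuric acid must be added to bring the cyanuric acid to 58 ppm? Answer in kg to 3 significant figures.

17.2 kg

Volume: 202,000 US gal × 3.785 L/gal = 764,570 L.
After draining 52% and refilling: 73 × 0.48 + 1 × 0.52 = 35.56 ppm.
Deficit to target: 58 − 35.56 = 22.44 mg/L.
Mass: 22.44 mg/L × 764,570 L = 17,160 g cyanuric acid.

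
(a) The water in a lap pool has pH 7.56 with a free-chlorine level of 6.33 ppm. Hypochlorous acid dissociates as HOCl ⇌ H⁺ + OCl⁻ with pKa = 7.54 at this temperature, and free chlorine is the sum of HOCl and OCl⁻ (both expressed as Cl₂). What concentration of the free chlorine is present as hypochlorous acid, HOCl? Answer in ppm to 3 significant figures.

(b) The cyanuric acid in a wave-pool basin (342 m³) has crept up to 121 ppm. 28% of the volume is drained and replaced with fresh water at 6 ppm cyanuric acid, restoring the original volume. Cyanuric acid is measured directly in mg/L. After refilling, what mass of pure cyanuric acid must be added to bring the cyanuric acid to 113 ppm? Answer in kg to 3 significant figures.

(a) [OCl⁻]/[HOCl] = 10^(pH − pKa) = 10^(7.56 − 7.54) = 10^0.02 = 1.047.
(a) Fraction as HOCl = 1 / (1 + 1.047) = 0.4885.
(a) HOCl = 0.4885 × 6.33 ppm = 3.092 ppm.

(b) Volume: 342 m³ = 342,000 L.
(b) After draining 28% and refilling: 121 × 0.72 + 6 × 0.28 = 88.8 ppm.
(b) Deficit to target: 113 − 88.8 = 24.2 mg/L.
(b) Mass: 24.2 mg/L × 342,000 L = 8276 g cyanuric acid.

(a) 3.09 ppm; (b) 8.28 kg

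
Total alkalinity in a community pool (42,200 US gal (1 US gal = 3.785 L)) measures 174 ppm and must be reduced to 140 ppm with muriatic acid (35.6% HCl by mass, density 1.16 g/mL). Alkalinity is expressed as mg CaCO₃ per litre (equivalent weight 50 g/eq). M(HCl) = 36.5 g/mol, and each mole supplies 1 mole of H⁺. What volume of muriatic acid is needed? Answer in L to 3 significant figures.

Volume: 42,200 US gal × 3.785 L/gal = 159,727 L.
Alkalinity to neutralize: (174 − 140) = 34 mg/L as CaCO₃ × 159,727 L = 5431 g as CaCO₃.
Equivalents of H⁺ required: 5431 ÷ 50 g/eq = 108.6 eq = 108.6 mol HCl.
Mass of HCl: 108.6 × 36.5 = 3964 g.
Mass of 35.6% solution: 3964 / 0.356 = 11,140 g.
Volume: 11,140 g ÷ 1.16 g/mL = 9600 mL.

9.60 L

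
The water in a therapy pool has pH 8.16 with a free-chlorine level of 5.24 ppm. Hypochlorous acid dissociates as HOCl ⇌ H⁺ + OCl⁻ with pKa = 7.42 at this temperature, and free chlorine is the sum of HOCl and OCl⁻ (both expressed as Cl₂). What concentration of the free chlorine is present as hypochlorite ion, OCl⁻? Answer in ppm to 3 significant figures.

4.43 ppm

[OCl⁻]/[HOCl] = 10^(pH − pKa) = 10^(8.16 − 7.42) = 10^0.74 = 5.495.
Fraction as HOCl = 1 / (1 + 5.495) = 0.154.
OCl⁻ = (1 − 0.154) × 5.24 ppm = 4.433 ppm.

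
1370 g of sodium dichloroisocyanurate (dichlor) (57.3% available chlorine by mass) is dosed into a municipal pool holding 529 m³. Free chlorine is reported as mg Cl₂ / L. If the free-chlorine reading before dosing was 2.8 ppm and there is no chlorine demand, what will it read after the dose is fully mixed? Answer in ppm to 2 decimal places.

Volume: 529 m³ = 529,000 L.
Available chlorine delivered: 1370 g × 0.573 = 785 g as Cl₂.
Concentration rise: 785 g / 529,000 L = 1.484 mg/L = 1.48 ppm.
Final FC: 2.8 + 1.48 = 4.28 ppm.

4.28 ppm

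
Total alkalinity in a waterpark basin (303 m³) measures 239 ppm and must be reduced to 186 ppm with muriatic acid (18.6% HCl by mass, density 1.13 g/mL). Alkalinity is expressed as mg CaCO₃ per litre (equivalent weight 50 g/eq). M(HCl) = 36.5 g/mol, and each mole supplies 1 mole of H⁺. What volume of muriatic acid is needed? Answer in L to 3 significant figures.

55.8 L

Volume: 303 m³ = 303,000 L.
Alkalinity to neutralize: (239 − 186) = 53 mg/L as CaCO₃ × 303,000 L = 16,060 g as CaCO₃.
Equivalents of H⁺ required: 16,060 ÷ 50 g/eq = 321.2 eq = 321.2 mol HCl.
Mass of HCl: 321.2 × 36.5 = 11,720 g.
Mass of 18.6% solution: 11,720 / 0.186 = 63,030 g.
Volume: 63,030 g ÷ 1.13 g/mL = 55,780 mL.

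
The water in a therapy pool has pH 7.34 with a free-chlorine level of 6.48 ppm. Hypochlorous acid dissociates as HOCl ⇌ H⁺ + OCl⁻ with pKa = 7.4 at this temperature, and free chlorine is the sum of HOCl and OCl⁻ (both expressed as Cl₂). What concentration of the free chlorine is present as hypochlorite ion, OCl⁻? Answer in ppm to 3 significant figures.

[OCl⁻]/[HOCl] = 10^(pH − pKa) = 10^(7.34 − 7.4) = 10^-0.06 = 0.871.
Fraction as HOCl = 1 / (1 + 0.871) = 0.5345.
OCl⁻ = (1 − 0.5345) × 6.48 ppm = 3.017 ppm.

3.02 ppm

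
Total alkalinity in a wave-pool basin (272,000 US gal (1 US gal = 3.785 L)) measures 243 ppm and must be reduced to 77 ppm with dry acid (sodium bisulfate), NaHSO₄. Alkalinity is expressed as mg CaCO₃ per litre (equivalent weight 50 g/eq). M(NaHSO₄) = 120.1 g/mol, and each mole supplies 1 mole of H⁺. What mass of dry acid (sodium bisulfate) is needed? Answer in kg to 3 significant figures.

411 kg

Volume: 272,000 US gal × 3.785 L/gal = 1,029,520 L.
Alkalinity to neutralize: (243 − 77) = 166 mg/L as CaCO₃ × 1,029,520 L = 170,900 g as CaCO₃.
Equivalents of H⁺ required: 170,900 ÷ 50 g/eq = 3418 eq = 3418 mol NaHSO₄.
Mass of NaHSO₄: 3418 × 120.1 = 410,500 g.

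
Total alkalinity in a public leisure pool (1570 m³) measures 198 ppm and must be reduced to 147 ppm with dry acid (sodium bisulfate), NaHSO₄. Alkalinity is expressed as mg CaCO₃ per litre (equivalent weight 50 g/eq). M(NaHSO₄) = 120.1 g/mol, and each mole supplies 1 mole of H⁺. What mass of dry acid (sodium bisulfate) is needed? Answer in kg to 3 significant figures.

Volume: 1570 m³ = 1,570,000 L.
Alkalinity to neutralize: (198 − 147) = 51 mg/L as CaCO₃ × 1,570,000 L = 80,070 g as CaCO₃.
Equivalents of H⁺ required: 80,070 ÷ 50 g/eq = 1601 eq = 1601 mol NaHSO₄.
Mass of NaHSO₄: 1601 × 120.1 = 192,300 g.

192 kg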